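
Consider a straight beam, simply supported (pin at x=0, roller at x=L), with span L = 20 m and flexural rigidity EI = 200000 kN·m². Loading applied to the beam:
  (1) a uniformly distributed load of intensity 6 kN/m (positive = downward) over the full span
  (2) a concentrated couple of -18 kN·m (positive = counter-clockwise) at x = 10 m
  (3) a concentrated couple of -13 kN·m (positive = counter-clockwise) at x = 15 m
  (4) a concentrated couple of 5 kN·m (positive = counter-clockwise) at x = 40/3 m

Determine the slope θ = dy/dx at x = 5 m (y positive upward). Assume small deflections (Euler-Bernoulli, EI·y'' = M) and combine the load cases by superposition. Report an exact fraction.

θ(5) = -19471/2880000 rad

Load 1 — uniform load w=6 kN/m over full span:
  θ_1 = -w(L³-6Lx²+4x³)/(24EI) = -6·(20³-6·20·5²+4·5³)/(24·200000) = -11/1600 rad
Load 2 — applied couple M₀=-18 kN·m at a=10 m (b=L-a=10):
  θ_2 = (M₀x²/(2L)+C₁)/EI  [x≤a] with C₁=M₀(3b²-L²)/(6L)=15 = ((-18)·5²/(2·20)+15)/200000 = 3/160000 rad
Load 3 — applied couple M₀=-13 kN·m at a=15 m (b=L-a=5):
  θ_3 = (M₀x²/(2L)+C₁)/EI  [x≤a] with C₁=M₀(3b²-L²)/(6L)=845/24 = ((-13)·5²/(2·20)+(845/24))/200000 = 13/96000 rad
Load 4 — applied couple M₀=5 kN·m at a=40/3 m (b=L-a=20/3):
  θ_4 = (M₀x²/(2L)+C₁)/EI  [x≤a] with C₁=M₀(3b²-L²)/(6L)=-100/9 = (5·5²/(2·20)+(-100/9))/200000 = -23/576000 rad
Superposition: θ = Σ θ_i = -19471/2880000 rad ≈ -0.006761 rad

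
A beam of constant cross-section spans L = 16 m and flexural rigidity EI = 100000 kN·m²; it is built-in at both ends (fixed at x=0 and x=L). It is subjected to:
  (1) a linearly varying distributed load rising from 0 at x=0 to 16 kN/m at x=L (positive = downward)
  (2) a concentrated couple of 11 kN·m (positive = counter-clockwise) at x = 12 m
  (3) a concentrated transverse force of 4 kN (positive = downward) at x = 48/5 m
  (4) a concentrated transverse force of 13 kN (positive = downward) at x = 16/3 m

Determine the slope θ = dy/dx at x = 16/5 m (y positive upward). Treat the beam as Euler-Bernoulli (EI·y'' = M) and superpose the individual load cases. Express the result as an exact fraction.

θ(16/5) = -1653029/527343750 rad

Load 1 — triangular load w₀=16 kN/m (0→w₀ over full span):
  θ_1 = -w₀(2x(L-x)(L-2x)(x+2L)+x²(L-x)²)/(120LEI) = -16·(2·(16/5)·(16-(16/5))·(16-2·(16/5))·((16/5)+2·16)+(16/5)²·(16-(16/5))²)/(120·16·100000) = -14336/5859375 rad
Load 2 — applied couple M₀=11 kN·m at a=12 m (b=L-a=4):
  θ_2 = (R_Ax²/2 - M_Ax)/EI  [x≤a] with R_A=99/128, M_A=55/16 = ((99/128)·(16/5)²/2 - (55/16)·(16/5))/100000 = -11/156250 rad
Load 3 — point force P=4 kN at a=48/5 m (b=L-a=32/5):
  θ_3 = -Pb²x(2aL-(3a+b)x)/(2L³EI)  [x≤a] = -4·(32/5)²·(16/5)·(2·(48/5)·16-(3·(48/5)+(32/5))·(16/5))/(2·16³·100000) = -1216/9765625 rad
Load 4 — point force P=13 kN at a=16/3 m (b=L-a=32/3):
  θ_4 = -Pb²x(2aL-(3a+b)x)/(2L³EI)  [x≤a] = -13·(32/3)²·(16/5)·(2·(16/3)·16-(3·(16/3)+(32/3))·(16/5))/(2·16³·100000) = -208/421875 rad
Superposition: θ = Σ θ_i = -1653029/527343750 rad ≈ -0.003135 rad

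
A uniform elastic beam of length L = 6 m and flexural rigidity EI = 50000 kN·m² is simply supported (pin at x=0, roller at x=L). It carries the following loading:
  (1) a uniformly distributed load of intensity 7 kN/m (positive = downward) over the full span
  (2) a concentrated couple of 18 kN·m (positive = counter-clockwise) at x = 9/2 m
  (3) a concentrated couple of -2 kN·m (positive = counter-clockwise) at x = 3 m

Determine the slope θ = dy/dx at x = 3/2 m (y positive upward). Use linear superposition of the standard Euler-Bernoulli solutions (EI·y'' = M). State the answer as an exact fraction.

θ(3/2) = -871/800000 rad

Load 1 — uniform load w=7 kN/m over full span:
  θ_1 = -w(L³-6Lx²+4x³)/(24EI) = -7·(6³-6·6·(3/2)²+4·(3/2)³)/(24·50000) = -693/800000 rad
Load 2 — applied couple M₀=18 kN·m at a=9/2 m (b=L-a=3/2):
  θ_2 = (M₀x²/(2L)+C₁)/EI  [x≤a] with C₁=M₀(3b²-L²)/(6L)=-117/8 = (18·(3/2)²/(2·6)+(-117/8))/50000 = -9/40000 rad
Load 3 — applied couple M₀=-2 kN·m at a=3 m (b=L-a=3):
  θ_3 = (M₀x²/(2L)+C₁)/EI  [x≤a] with C₁=M₀(3b²-L²)/(6L)=1/2 = ((-2)·(3/2)²/(2·6)+(1/2))/50000 = 1/400000 rad
Superposition: θ = Σ θ_i = -871/800000 rad ≈ -0.001089 rad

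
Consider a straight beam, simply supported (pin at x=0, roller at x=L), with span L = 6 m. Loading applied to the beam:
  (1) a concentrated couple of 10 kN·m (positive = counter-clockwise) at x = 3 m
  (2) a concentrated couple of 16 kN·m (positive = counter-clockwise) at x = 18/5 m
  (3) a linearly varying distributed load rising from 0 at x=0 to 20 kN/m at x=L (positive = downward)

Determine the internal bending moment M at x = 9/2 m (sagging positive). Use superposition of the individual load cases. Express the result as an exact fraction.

Load 1 — applied couple M₀=10 kN·m at a=3 m (b=L-a=3):
  M_1 = M₀x/L - M₀  [x>a] = 10·(9/2)/6 - 10 = -5/2 kN·m
Load 2 — applied couple M₀=16 kN·m at a=18/5 m (b=L-a=12/5):
  M_2 = M₀x/L - M₀  [x>a] = 16·(9/2)/6 - 16 = -4 kN·m
Load 3 — triangular load w₀=20 kN/m (0→w₀ over full span):
  M_3 = w₀Lx/6 - w₀x³/(6L) = 20·6·(9/2)/6 - 20·(9/2)³/(6·6) = 315/8 kN·m
Superposition: M = Σ M_i = 263/8 kN·m ≈ 32.875000 kN·m

M(9/2) = 263/8 kN·m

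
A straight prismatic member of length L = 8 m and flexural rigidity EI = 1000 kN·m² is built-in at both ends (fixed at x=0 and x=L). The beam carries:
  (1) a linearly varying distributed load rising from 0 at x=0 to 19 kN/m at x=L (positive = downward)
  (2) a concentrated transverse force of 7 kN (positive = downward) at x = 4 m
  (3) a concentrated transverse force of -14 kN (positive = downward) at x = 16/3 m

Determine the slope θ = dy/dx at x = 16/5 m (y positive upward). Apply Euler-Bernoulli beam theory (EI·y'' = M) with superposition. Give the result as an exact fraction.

θ(16/5) = -13966/703125 rad

Load 1 — triangular load w₀=19 kN/m (0→w₀ over full span):
  θ_1 = -w₀(2x(L-x)(L-2x)(x+2L)+x²(L-x)²)/(120LEI) = -19·(2·(16/5)·(8-(16/5))·(8-2·(16/5))·((16/5)+2·8)+(16/5)²·(8-(16/5))²)/(120·8·1000) = -1824/78125 rad
Load 2 — point force P=7 kN at a=4 m (b=L-a=4):
  θ_2 = -Pb²x(2aL-(3a+b)x)/(2L³EI)  [x≤a] = -7·4²·(16/5)·(2·4·8-(3·4+4)·(16/5))/(2·8³·1000) = -14/3125 rad
Load 3 — point force P=-14 kN at a=16/3 m (b=L-a=8/3):
  θ_3 = -Pb²x(2aL-(3a+b)x)/(2L³EI)  [x≤a] = -(-14)·(8/3)²·(16/5)·(2·(16/3)·8-(3·(16/3)+(8/3))·(16/5))/(2·8³·1000) = 224/28125 rad
Superposition: θ = Σ θ_i = -13966/703125 rad ≈ -0.019863 rad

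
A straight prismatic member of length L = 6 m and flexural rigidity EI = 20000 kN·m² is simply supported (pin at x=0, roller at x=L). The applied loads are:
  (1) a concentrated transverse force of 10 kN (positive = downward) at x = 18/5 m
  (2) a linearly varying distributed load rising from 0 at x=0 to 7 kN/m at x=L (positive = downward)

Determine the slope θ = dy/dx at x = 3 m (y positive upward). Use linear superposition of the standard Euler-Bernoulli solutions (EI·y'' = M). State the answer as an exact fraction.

θ(3) = -1599/8000000 rad

Load 1 — point force P=10 kN at a=18/5 m (b=L-a=12/5):
  θ_1 = -Pb(L²-b²-3x²)/(6LEI)  [x≤a] = -10·(12/5)·(6²-(12/5)²-3·3²)/(6·6·20000) = -27/250000 rad
Load 2 — triangular load w₀=7 kN/m (0→w₀ over full span):
  θ_2 = -w₀(7L⁴-30L²x²+15x⁴)/(360LEI) = -7·(7·6⁴-30·6²·3²+15·3⁴)/(360·6·20000) = -147/1600000 rad
Superposition: θ = Σ θ_i = -1599/8000000 rad ≈ -0.000200 rad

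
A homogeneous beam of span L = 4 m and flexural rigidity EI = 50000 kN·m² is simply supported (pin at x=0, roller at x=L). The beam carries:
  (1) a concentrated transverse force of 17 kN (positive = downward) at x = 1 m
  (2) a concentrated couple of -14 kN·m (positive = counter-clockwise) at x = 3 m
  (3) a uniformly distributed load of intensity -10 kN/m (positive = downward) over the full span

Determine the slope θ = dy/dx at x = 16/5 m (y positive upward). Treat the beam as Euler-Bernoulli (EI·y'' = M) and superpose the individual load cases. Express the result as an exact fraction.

Load 1 — point force P=17 kN at a=1 m (b=L-a=3):
  θ_1 = -Pa(2L²-6Lx+3x²+a²)/(6LEI)  [x>a] = -17·1·(2·4²-6·4·(16/5)+3·(16/5)²+1²)/(6·4·50000) = 1853/10000000 rad
Load 2 — applied couple M₀=-14 kN·m at a=3 m (b=L-a=1):
  θ_2 = (M₀x²/(2L)-M₀(x-a)+C₁)/EI  [x>a] with C₁=M₀(3b²-L²)/(6L)=91/12 = ((-14)·(16/5)²/(2·4)-(-14)·((16/5)-3)+(91/12))/50000 = -2261/15000000 rad
Load 3 — uniform load w=-10 kN/m over full span:
  θ_3 = -w(L³-6Lx²+4x³)/(24EI) = -(-10)·(4³-6·4·(16/5)²+4·(16/5)³)/(24·50000) = -33/78125 rad
Superposition: θ = Σ θ_i = -2327/6000000 rad ≈ -0.000388 rad

θ(16/5) = -2327/6000000 rad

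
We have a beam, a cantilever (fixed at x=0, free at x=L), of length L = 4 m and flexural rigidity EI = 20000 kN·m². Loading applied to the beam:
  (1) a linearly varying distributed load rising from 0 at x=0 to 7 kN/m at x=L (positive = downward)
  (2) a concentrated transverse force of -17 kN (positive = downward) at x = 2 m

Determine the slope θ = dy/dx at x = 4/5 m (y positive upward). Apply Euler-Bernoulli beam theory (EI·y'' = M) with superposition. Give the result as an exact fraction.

Load 1 — triangular load w₀=7 kN/m (0→w₀ over full span):
  θ_1 = (w₀Lx²/4-w₀L²x/3-w₀x⁴/(24L))/EI = (7·4·(4/5)²/4-7·4²·(4/5)/3-7·(4/5)⁴/(24·4))/20000 = -5957/4687500 rad
Load 2 — point force P=-17 kN at a=2 m (b=L-a=2):
  θ_2 = -Px(2a-x)/(2EI)  [x≤a] = -(-17)·(4/5)·(2·2-(4/5))/(2·20000) = 17/15625 rad
Superposition: θ = Σ θ_i = -857/4687500 rad ≈ -0.000183 rad

θ(4/5) = -857/4687500 rad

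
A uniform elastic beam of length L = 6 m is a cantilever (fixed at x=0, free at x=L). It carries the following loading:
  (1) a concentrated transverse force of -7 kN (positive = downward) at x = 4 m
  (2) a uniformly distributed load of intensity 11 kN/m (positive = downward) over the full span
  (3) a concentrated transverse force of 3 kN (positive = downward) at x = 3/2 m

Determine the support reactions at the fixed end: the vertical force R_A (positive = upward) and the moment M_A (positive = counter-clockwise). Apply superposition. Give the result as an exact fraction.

Load 1 — point force P=-7 kN at a=4 m (b=L-a=2):
  R_A = P = (-7) = -7 kN
  M_A = Pa = (-7)·4 = -28 kN·m
Load 2 — uniform load w=11 kN/m over full span:
  R_A = wL = 11·6 = 66 kN
  M_A = wL²/2 = 11·6²/2 = 198 kN·m
Load 3 — point force P=3 kN at a=3/2 m (b=L-a=9/2):
  R_A = P = 3 kN
  M_A = Pa = 3·(3/2) = 9/2 kN·m
Superposition: R_A = 62 kN, M_A = 349/2 kN·m

R_A = 62 kN, M_A = 349/2 kN·m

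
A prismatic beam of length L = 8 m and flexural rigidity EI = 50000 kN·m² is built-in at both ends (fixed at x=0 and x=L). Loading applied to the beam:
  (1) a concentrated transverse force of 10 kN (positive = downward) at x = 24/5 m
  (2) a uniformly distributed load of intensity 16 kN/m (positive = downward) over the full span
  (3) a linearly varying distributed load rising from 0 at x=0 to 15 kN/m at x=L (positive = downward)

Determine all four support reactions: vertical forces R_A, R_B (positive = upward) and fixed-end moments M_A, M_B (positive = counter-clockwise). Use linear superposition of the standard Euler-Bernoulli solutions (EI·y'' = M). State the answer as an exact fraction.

R_A = 2138/25 kN, M_A = 9376/75 kN·m, R_B = 2812/25 kN, M_B = -10864/75 kN·m

Load 1 — point force P=10 kN at a=24/5 m (b=L-a=16/5):
  R_A = Pb²(3a+b)/L³ = 10·(16/5)²·(3·(24/5)+(16/5))/8³ = 88/25 kN
  M_A = Pab²/L² = 10·(24/5)·(16/5)²/8² = 192/25 kN·m
  R_B = Pa²(a+3b)/L³ = 10·(24/5)²·((24/5)+3·(16/5))/8³ = 162/25 kN
  M_B = -Pa²b/L² = -10·(24/5)²·(16/5)/8² = -288/25 kN·m
Load 2 — uniform load w=16 kN/m over full span:
  R_A = wL/2 = 16·8/2 = 64 kN
  M_A = wL²/12 = 16·8²/12 = 256/3 kN·m
  R_B = wL/2 = 16·8/2 = 64 kN
  M_B = -wL²/12 = -16·8²/12 = -256/3 kN·m
Load 3 — triangular load w₀=15 kN/m (0→w₀ over full span):
  R_A = 3w₀L/20 = 3·15·8/20 = 18 kN
  M_A = w₀L²/30 = 15·8²/30 = 32 kN·m
  R_B = 7w₀L/20 = 7·15·8/20 = 42 kN
  M_B = -w₀L²/20 = -15·8²/20 = -48 kN·m
Superposition: R_A = 2138/25 kN, M_A = 9376/75 kN·m, R_B = 2812/25 kN, M_B = -10864/75 kN·m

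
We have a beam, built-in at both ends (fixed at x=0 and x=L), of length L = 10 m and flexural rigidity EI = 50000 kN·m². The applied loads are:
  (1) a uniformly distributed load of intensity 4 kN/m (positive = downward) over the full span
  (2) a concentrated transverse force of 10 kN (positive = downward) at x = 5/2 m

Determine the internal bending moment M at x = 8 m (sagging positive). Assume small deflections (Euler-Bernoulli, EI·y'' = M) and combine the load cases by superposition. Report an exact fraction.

M(8) = -139/48 kN·m

Load 1 — uniform load w=4 kN/m over full span:
  M_1 = wLx/2 - wL²/12 - wx²/2 = 4·10·8/2 - 4·10²/12 - 4·8²/2 = -4/3 kN·m
Load 2 — point force P=10 kN at a=5/2 m (b=L-a=15/2):
  M_2 = Pa²(a+3b)(L-x)/L³ - Pa²b/L²  [x>a] = 10·(5/2)²·((5/2)+3·(15/2))·(10-8)/10³ - 10·(5/2)²·(15/2)/10² = -25/16 kN·m
Superposition: M = Σ M_i = -139/48 kN·m ≈ -2.895833 kN·m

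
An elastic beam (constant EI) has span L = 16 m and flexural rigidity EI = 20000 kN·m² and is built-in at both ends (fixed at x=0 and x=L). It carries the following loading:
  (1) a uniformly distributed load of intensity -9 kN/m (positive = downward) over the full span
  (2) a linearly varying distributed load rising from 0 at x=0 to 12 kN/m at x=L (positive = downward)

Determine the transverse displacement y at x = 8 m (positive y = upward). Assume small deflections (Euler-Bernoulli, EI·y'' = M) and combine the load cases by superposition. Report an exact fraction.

y(8) = 16/625 m

Load 1 — uniform load w=-9 kN/m over full span:
  y_1 = -wx²(L-x)²/(24EI) = -(-9)·8²·(16-8)²/(24·20000) = 48/625 m
Load 2 — triangular load w₀=12 kN/m (0→w₀ over full span):
  y_2 = -w₀x²(L-x)²(x+2L)/(120LEI) = -12·8²·(16-8)²·(8+2·16)/(120·16·20000) = -32/625 m
Superposition: y = Σ y_i = 16/625 m ≈ 0.025600 m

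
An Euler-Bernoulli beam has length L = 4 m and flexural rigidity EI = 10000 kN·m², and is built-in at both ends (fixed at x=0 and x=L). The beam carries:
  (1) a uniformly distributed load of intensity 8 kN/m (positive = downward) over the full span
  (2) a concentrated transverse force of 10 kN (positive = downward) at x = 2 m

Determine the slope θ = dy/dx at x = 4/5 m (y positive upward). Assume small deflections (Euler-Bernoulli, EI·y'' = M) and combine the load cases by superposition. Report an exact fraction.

θ(4/5) = -203/312500 rad

Load 1 — uniform load w=8 kN/m over full span:
  θ_1 = -wx(L-x)(L-2x)/(12EI) = -8·(4/5)·(4-(4/5))·(4-2·(4/5))/(12·10000) = -32/78125 rad
Load 2 — point force P=10 kN at a=2 m (b=L-a=2):
  θ_2 = -Pb²x(2aL-(3a+b)x)/(2L³EI)  [x≤a] = -10·2²·(4/5)·(2·2·4-(3·2+2)·(4/5))/(2·4³·10000) = -3/12500 rad
Superposition: θ = Σ θ_i = -203/312500 rad ≈ -0.000650 rad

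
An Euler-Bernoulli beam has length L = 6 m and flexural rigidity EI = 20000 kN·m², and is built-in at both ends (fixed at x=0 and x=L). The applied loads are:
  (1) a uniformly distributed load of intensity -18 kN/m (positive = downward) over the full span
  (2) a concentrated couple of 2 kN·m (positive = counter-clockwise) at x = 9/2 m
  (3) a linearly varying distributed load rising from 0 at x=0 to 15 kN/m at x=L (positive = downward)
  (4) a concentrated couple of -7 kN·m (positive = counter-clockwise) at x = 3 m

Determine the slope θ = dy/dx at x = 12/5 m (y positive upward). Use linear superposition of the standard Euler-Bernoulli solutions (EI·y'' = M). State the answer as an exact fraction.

θ(12/5) = 1629/5000000 rad

Load 1 — uniform load w=-18 kN/m over full span:
  θ_1 = -wx(L-x)(L-2x)/(12EI) = -(-18)·(12/5)·(6-(12/5))·(6-2·(12/5))/(12·20000) = 243/312500 rad
Load 2 — applied couple M₀=2 kN·m at a=9/2 m (b=L-a=3/2):
  θ_2 = (R_Ax²/2 - M_Ax)/EI  [x≤a] with R_A=3/8, M_A=5/8 = ((3/8)·(12/5)²/2 - (5/8)·(12/5))/20000 = -21/1000000 rad
Load 3 — triangular load w₀=15 kN/m (0→w₀ over full span):
  θ_3 = -w₀(2x(L-x)(L-2x)(x+2L)+x²(L-x)²)/(120LEI) = -15·(2·(12/5)·(6-(12/5))·(6-2·(12/5))·((12/5)+2·6)+(12/5)²·(6-(12/5))²)/(120·6·20000) = -243/625000 rad
Load 4 — applied couple M₀=-7 kN·m at a=3 m (b=L-a=3):
  θ_4 = (R_Ax²/2 - M_Ax)/EI  [x≤a] with R_A=-7/4, M_A=-7/4 = ((-7/4)·(12/5)²/2 - (-7/4)·(12/5))/20000 = -21/500000 rad
Superposition: θ = Σ θ_i = 1629/5000000 rad ≈ 0.000326 rad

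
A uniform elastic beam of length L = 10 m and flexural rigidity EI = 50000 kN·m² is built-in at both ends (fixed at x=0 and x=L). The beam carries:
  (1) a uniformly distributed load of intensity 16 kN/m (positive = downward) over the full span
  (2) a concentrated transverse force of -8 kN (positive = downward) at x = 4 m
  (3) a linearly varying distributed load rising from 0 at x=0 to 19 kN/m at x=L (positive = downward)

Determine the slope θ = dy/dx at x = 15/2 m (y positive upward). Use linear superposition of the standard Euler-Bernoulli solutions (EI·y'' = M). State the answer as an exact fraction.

θ(15/2) = 244063/64000000 rad

Load 1 — uniform load w=16 kN/m over full span:
  θ_1 = -wx(L-x)(L-2x)/(12EI) = -16·(15/2)·(10-(15/2))·(10-2·(15/2))/(12·50000) = 1/400 rad
Load 2 — point force P=-8 kN at a=4 m (b=L-a=6):
  θ_2 = Pa²(L-x)(2bL-(3b+a)(L-x))/(2L³EI)  [x>a] = (-8)·4²·(10-(15/2))·(2·6·10-(3·6+4)·(10-(15/2)))/(2·10³·50000) = -13/62500 rad
Load 3 — triangular load w₀=19 kN/m (0→w₀ over full span):
  θ_3 = -w₀(2x(L-x)(L-2x)(x+2L)+x²(L-x)²)/(120LEI) = -19·(2·(15/2)·(10-(15/2))·(10-2·(15/2))·((15/2)+2·10)+(15/2)²·(10-(15/2))²)/(120·10·50000) = 779/512000 rad
Superposition: θ = Σ θ_i = 244063/64000000 rad ≈ 0.003813 rad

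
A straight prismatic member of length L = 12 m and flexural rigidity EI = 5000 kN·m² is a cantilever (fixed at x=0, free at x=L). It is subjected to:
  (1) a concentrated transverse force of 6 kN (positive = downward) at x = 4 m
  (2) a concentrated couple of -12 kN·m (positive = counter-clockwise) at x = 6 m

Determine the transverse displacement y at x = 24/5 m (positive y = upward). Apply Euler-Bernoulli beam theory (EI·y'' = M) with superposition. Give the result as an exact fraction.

Load 1 — point force P=6 kN at a=4 m (b=L-a=8):
  y_1 = -Pa²(3x-a)/(6EI)  [x>a] = -6·4²·(3·(24/5)-4)/(6·5000) = -104/3125 m
Load 2 — applied couple M₀=-12 kN·m at a=6 m (b=L-a=6):
  y_2 = M₀x²/(2EI)  [x≤a] = (-12)·(24/5)²/(2·5000) = -432/15625 m
Superposition: y = Σ y_i = -952/15625 m ≈ -0.060928 m

y(24/5) = -952/15625 m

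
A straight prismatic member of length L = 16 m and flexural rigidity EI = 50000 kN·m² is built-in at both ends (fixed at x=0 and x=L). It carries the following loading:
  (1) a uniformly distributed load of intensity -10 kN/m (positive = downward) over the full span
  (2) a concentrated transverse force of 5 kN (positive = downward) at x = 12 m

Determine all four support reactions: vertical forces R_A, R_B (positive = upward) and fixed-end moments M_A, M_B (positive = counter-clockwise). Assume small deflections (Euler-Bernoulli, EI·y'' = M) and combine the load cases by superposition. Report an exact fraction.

R_A = -2535/32 kN, M_A = -2515/12 kN·m, R_B = -2425/32 kN, M_B = 2425/12 kN·m

Load 1 — uniform load w=-10 kN/m over full span:
  R_A = wL/2 = (-10)·16/2 = -80 kN
  M_A = wL²/12 = (-10)·16²/12 = -640/3 kN·m
  R_B = wL/2 = (-10)·16/2 = -80 kN
  M_B = -wL²/12 = -(-10)·16²/12 = 640/3 kN·m
Load 2 — point force P=5 kN at a=12 m (b=L-a=4):
  R_A = Pb²(3a+b)/L³ = 5·4²·(3·12+4)/16³ = 25/32 kN
  M_A = Pab²/L² = 5·12·4²/16² = 15/4 kN·m
  R_B = Pa²(a+3b)/L³ = 5·12²·(12+3·4)/16³ = 135/32 kN
  M_B = -Pa²b/L² = -5·12²·4/16² = -45/4 kN·m
Superposition: R_A = -2535/32 kN, M_A = -2515/12 kN·m, R_B = -2425/32 kN, M_B = 2425/12 kN·m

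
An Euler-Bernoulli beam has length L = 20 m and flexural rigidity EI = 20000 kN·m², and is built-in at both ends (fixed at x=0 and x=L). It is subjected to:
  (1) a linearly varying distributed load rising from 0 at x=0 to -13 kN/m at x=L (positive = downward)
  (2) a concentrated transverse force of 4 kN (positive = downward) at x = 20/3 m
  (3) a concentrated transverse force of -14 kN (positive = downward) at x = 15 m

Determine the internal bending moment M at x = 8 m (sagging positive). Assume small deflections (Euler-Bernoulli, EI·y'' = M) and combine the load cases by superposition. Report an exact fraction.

M(8) = -87541/1080 kN·m

Load 1 — triangular load w₀=-13 kN/m (0→w₀ over full span):
  M_1 = 3w₀Lx/20 - w₀L²/30 - w₀x³/(6L) = 3·(-13)·20·8/20 - (-13)·20²/30 - (-13)·8³/(6·20) = -416/5 kN·m
Load 2 — point force P=4 kN at a=20/3 m (b=L-a=40/3):
  M_2 = Pa²(a+3b)(L-x)/L³ - Pa²b/L²  [x>a] = 4·(20/3)²·((20/3)+3·(40/3))·(20-8)/20³ - 4·(20/3)²·(40/3)/20² = 176/27 kN·m
Load 3 — point force P=-14 kN at a=15 m (b=L-a=5):
  M_3 = Pb²(3a+b)x/L³ - Pab²/L²  [x≤a] = (-14)·5²·(3·15+5)·8/20³ - (-14)·15·5²/20² = -35/8 kN·m
Superposition: M = Σ M_i = -87541/1080 kN·m ≈ -81.056481 kN·m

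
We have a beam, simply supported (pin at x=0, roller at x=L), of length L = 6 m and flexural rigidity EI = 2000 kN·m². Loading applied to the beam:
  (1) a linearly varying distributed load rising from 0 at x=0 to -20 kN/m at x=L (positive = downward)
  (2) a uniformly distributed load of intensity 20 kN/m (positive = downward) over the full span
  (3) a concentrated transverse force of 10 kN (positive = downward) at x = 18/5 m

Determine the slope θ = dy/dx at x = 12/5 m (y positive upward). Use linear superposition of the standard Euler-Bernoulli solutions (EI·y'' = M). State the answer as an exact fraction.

θ(12/5) = -483/31250 rad

Load 1 — triangular load w₀=-20 kN/m (0→w₀ over full span):
  θ_1 = -w₀(7L⁴-30L²x²+15x⁴)/(360LEI) = -(-20)·(7·6⁴-30·6²·(12/5)²+15·(12/5)⁴)/(360·6·2000) = 969/62500 rad
Load 2 — uniform load w=20 kN/m over full span:
  θ_2 = -w(L³-6Lx²+4x³)/(24EI) = -20·(6³-6·6·(12/5)²+4·(12/5)³)/(24·2000) = -333/12500 rad
Load 3 — point force P=10 kN at a=18/5 m (b=L-a=12/5):
  θ_3 = -Pb(L²-b²-3x²)/(6LEI)  [x≤a] = -10·(12/5)·(6²-(12/5)²-3·(12/5)²)/(6·6·2000) = -27/6250 rad
Superposition: θ = Σ θ_i = -483/31250 rad ≈ -0.015456 rad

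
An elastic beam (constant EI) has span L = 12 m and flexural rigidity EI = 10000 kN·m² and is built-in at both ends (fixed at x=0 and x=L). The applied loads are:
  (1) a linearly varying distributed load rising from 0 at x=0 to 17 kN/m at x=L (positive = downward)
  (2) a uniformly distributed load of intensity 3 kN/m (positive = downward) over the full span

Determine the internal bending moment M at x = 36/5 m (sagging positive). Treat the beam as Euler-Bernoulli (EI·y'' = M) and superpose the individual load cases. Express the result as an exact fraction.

M(36/5) = 8304/125 kN·m

Load 1 — triangular load w₀=17 kN/m (0→w₀ over full span):
  M_1 = 3w₀Lx/20 - w₀L²/30 - w₀x³/(6L) = 3·17·12·(36/5)/20 - 17·12²/30 - 17·(36/5)³/(6·12) = 6324/125 kN·m
Load 2 — uniform load w=3 kN/m over full span:
  M_2 = wLx/2 - wL²/12 - wx²/2 = 3·12·(36/5)/2 - 3·12²/12 - 3·(36/5)²/2 = 396/25 kN·m
Superposition: M = Σ M_i = 8304/125 kN·m ≈ 66.432000 kN·m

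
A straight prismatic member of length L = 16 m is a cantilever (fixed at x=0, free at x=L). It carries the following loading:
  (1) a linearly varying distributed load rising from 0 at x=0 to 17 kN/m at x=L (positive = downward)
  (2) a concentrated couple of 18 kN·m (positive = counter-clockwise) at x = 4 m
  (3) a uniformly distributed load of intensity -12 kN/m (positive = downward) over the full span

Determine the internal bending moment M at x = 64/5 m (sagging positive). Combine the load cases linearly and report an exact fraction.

Load 1 — triangular load w₀=17 kN/m (0→w₀ over full span):
  M_1 = w₀Lx/2 - w₀L²/3 - w₀x³/(6L) = 17·16·(64/5)/2 - 17·16²/3 - 17·(64/5)³/(6·16) = -30464/375 kN·m
Load 2 — applied couple M₀=18 kN·m at a=4 m (b=L-a=12):
  M_2 = 0  [x>a] = 0 kN·m
Load 3 — uniform load w=-12 kN/m over full span:
  M_3 = -w(L-x)²/2 = -(-12)·(16-(64/5))²/2 = 1536/25 kN·m
Superposition: M = Σ M_i = -7424/375 kN·m ≈ -19.797333 kN·m

M(64/5) = -7424/375 kN·m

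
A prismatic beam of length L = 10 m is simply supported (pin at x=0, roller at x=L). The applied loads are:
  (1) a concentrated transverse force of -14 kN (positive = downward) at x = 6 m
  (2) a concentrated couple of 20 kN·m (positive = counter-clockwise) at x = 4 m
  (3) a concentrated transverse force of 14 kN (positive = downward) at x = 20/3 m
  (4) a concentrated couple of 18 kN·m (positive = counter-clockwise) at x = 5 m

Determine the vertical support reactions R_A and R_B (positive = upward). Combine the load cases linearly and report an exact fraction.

Load 1 — point force P=-14 kN at a=6 m (b=L-a=4):
  R_A = Pb/L = (-14)·4/10 = -28/5 kN
  R_B = Pa/L = (-14)·6/10 = -42/5 kN
Load 2 — applied couple M₀=20 kN·m at a=4 m (b=L-a=6):
  R_A = M₀/L = 20/10 = 2 kN
  R_B = -M₀/L = -20/10 = -2 kN
Load 3 — point force P=14 kN at a=20/3 m (b=L-a=10/3):
  R_A = Pb/L = 14·(10/3)/10 = 14/3 kN
  R_B = Pa/L = 14·(20/3)/10 = 28/3 kN
Load 4 — applied couple M₀=18 kN·m at a=5 m (b=L-a=5):
  R_A = M₀/L = 18/10 = 9/5 kN
  R_B = -M₀/L = -18/10 = -9/5 kN
Superposition: R_A = 43/15 kN, R_B = -43/15 kN

R_A = 43/15 kN, R_B = -43/15 kN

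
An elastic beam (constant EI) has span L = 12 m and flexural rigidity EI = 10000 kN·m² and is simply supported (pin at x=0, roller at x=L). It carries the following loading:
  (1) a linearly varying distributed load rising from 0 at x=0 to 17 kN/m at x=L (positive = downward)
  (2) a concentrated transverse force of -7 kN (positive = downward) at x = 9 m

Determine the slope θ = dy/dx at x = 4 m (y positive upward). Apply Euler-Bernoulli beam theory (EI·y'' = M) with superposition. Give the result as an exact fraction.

Load 1 — triangular load w₀=17 kN/m (0→w₀ over full span):
  θ_1 = -w₀(7L⁴-30L²x²+15x⁴)/(360LEI) = -17·(7·12⁴-30·12²·4²+15·4⁴)/(360·12·10000) = -884/28125 rad
Load 2 — point force P=-7 kN at a=9 m (b=L-a=3):
  θ_2 = -Pb(L²-b²-3x²)/(6LEI)  [x≤a] = -(-7)·3·(12²-3²-3·4²)/(6·12·10000) = 203/80000 rad
Superposition: θ = Σ θ_i = -104017/3600000 rad ≈ -0.028894 rad

θ(4) = -104017/3600000 rad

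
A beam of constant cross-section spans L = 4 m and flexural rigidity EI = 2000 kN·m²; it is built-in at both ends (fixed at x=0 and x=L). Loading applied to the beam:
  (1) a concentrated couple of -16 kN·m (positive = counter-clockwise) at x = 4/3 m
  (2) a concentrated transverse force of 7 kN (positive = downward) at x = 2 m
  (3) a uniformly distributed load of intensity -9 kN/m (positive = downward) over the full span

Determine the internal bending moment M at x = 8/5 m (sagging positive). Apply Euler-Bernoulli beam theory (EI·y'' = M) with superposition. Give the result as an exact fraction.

M(8/5) = 643/150 kN·m

Load 1 — applied couple M₀=-16 kN·m at a=4/3 m (b=L-a=8/3):
  M_1 = R_Ax - M_A - M₀  [x>a] with R_A=-16/3, M_A=0 = (-16/3)·(8/5) - 0 - (-16) = 112/15 kN·m
Load 2 — point force P=7 kN at a=2 m (b=L-a=2):
  M_2 = Pb²(3a+b)x/L³ - Pab²/L²  [x≤a] = 7·2²·(3·2+2)·(8/5)/4³ - 7·2·2²/4² = 21/10 kN·m
Load 3 — uniform load w=-9 kN/m over full span:
  M_3 = wLx/2 - wL²/12 - wx²/2 = (-9)·4·(8/5)/2 - (-9)·4²/12 - (-9)·(8/5)²/2 = -132/25 kN·m
Superposition: M = Σ M_i = 643/150 kN·m ≈ 4.286667 kN·m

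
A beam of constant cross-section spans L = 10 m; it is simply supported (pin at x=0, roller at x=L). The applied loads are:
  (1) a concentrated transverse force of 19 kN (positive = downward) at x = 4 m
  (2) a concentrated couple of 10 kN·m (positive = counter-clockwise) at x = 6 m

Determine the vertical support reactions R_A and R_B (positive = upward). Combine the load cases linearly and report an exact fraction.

R_A = 62/5 kN, R_B = 33/5 kN

Load 1 — point force P=19 kN at a=4 m (b=L-a=6):
  R_A = Pb/L = 19·6/10 = 57/5 kN
  R_B = Pa/L = 19·4/10 = 38/5 kN
Load 2 — applied couple M₀=10 kN·m at a=6 m (b=L-a=4):
  R_A = M₀/L = 10/10 = 1 kN
  R_B = -M₀/L = -10/10 = -1 kN
Superposition: R_A = 62/5 kN, R_B = 33/5 kN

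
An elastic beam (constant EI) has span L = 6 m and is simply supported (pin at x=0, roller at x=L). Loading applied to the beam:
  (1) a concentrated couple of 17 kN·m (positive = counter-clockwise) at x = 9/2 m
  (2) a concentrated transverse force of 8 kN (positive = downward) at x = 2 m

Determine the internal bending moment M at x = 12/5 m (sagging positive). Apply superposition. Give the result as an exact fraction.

Load 1 — applied couple M₀=17 kN·m at a=9/2 m (b=L-a=3/2):
  M_1 = M₀x/L  [x≤a] = 17·(12/5)/6 = 34/5 kN·m
Load 2 — point force P=8 kN at a=2 m (b=L-a=4):
  M_2 = Pa(L-x)/L  [x>a] = 8·2·(6-(12/5))/6 = 48/5 kN·m
Superposition: M = Σ M_i = 82/5 kN·m ≈ 16.400000 kN·m

M(12/5) = 82/5 kN·m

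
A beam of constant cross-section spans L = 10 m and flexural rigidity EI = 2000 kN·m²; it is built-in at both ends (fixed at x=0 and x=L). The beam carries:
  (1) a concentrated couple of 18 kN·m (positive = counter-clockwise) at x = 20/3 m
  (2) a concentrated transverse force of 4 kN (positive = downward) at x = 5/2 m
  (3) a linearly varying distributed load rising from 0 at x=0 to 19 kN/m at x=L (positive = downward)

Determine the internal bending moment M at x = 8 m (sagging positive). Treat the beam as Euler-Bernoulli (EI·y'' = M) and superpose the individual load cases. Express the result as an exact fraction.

Load 1 — applied couple M₀=18 kN·m at a=20/3 m (b=L-a=10/3):
  M_1 = R_Ax - M_A - M₀  [x>a] with R_A=12/5, M_A=6 = (12/5)·8 - 6 - 18 = -24/5 kN·m
Load 2 — point force P=4 kN at a=5/2 m (b=L-a=15/2):
  M_2 = Pa²(a+3b)(L-x)/L³ - Pa²b/L²  [x>a] = 4·(5/2)²·((5/2)+3·(15/2))·(10-8)/10³ - 4·(5/2)²·(15/2)/10² = -5/8 kN·m
Load 3 — triangular load w₀=19 kN/m (0→w₀ over full span):
  M_3 = 3w₀Lx/20 - w₀L²/30 - w₀x³/(6L) = 3·19·10·8/20 - 19·10²/30 - 19·8³/(6·10) = 38/15 kN·m
Superposition: M = Σ M_i = -347/120 kN·m ≈ -2.891667 kN·m

M(8) = -347/120 kN·m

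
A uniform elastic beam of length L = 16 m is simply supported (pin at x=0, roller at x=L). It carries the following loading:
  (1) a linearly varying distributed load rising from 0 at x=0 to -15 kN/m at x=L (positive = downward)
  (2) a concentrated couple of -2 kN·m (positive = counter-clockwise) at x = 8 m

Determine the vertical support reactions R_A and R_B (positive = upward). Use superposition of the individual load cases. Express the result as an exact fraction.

R_A = -321/8 kN, R_B = -639/8 kN

Load 1 — triangular load w₀=-15 kN/m (0→w₀ over full span):
  R_A = w₀L/6 = (-15)·16/6 = -40 kN
  R_B = w₀L/3 = (-15)·16/3 = -80 kN
Load 2 — applied couple M₀=-2 kN·m at a=8 m (b=L-a=8):
  R_A = M₀/L = (-2)/16 = -1/8 kN
  R_B = -M₀/L = -(-2)/16 = 1/8 kN
Superposition: R_A = -321/8 kN, R_B = -639/8 kN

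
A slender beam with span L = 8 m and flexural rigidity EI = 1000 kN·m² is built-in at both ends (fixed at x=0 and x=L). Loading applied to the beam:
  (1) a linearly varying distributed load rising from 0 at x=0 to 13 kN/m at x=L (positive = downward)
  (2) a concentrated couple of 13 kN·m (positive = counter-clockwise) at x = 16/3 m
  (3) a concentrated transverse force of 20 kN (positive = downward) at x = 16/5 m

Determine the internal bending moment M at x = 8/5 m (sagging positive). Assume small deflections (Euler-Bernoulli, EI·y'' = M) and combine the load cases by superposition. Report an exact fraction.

Load 1 — triangular load w₀=13 kN/m (0→w₀ over full span):
  M_1 = 3w₀Lx/20 - w₀L²/30 - w₀x³/(6L) = 3·13·8·(8/5)/20 - 13·8²/30 - 13·(8/5)³/(6·8) = -1456/375 kN·m
Load 2 — applied couple M₀=13 kN·m at a=16/3 m (b=L-a=8/3):
  M_2 = R_Ax - M_A  [x≤a] with R_A=13/6, M_A=13/3 = (13/6)·(8/5) - (13/3) = -13/15 kN·m
Load 3 — point force P=20 kN at a=16/5 m (b=L-a=24/5):
  M_3 = Pb²(3a+b)x/L³ - Pab²/L²  [x≤a] = 20·(24/5)²·(3·(16/5)+(24/5))·(8/5)/8³ - 20·(16/5)·(24/5)²/8² = -288/125 kN·m
Superposition: M = Σ M_i = -529/75 kN·m ≈ -7.053333 kN·m

M(8/5) = -529/75 kN·m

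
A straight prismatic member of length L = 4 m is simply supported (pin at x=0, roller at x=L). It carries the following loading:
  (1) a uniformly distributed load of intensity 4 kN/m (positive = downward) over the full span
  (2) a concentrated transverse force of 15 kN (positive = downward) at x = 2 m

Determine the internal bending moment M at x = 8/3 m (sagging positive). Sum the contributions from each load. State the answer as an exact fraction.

M(8/3) = 154/9 kN·m

Load 1 — uniform load w=4 kN/m over full span:
  M_1 = wx(L-x)/2 = 4·(8/3)·(4-(8/3))/2 = 64/9 kN·m
Load 2 — point force P=15 kN at a=2 m (b=L-a=2):
  M_2 = Pa(L-x)/L  [x>a] = 15·2·(4-(8/3))/4 = 10 kN·m
Superposition: M = Σ M_i = 154/9 kN·m ≈ 17.111111 kN·m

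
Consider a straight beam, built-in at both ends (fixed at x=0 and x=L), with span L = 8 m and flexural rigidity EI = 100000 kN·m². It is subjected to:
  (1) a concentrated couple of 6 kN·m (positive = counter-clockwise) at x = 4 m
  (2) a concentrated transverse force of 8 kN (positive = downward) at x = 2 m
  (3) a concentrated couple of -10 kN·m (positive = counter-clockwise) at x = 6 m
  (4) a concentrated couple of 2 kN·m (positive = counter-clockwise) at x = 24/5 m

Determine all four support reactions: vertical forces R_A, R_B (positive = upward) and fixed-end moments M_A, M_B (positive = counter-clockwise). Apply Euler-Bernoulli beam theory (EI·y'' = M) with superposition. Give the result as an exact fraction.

Load 1 — applied couple M₀=6 kN·m at a=4 m (b=L-a=4):
  R_A = 6M₀ab/L³ = 6·6·4·4/8³ = 9/8 kN
  M_A = M₀b(2a-b)/L² = 6·4·(2·4-4)/8² = 3/2 kN·m
  R_B = -6M₀ab/L³ = -6·6·4·4/8³ = -9/8 kN
  M_B = M₀a(2b-a)/L² = 6·4·(2·4-4)/8² = 3/2 kN·m
Load 2 — point force P=8 kN at a=2 m (b=L-a=6):
  R_A = Pb²(3a+b)/L³ = 8·6²·(3·2+6)/8³ = 27/4 kN
  M_A = Pab²/L² = 8·2·6²/8² = 9 kN·m
  R_B = Pa²(a+3b)/L³ = 8·2²·(2+3·6)/8³ = 5/4 kN
  M_B = -Pa²b/L² = -8·2²·6/8² = -3 kN·m
Load 3 — applied couple M₀=-10 kN·m at a=6 m (b=L-a=2):
  R_A = 6M₀ab/L³ = 6·(-10)·6·2/8³ = -45/32 kN
  M_A = M₀b(2a-b)/L² = (-10)·2·(2·6-2)/8² = -25/8 kN·m
  R_B = -6M₀ab/L³ = -6·(-10)·6·2/8³ = 45/32 kN
  M_B = M₀a(2b-a)/L² = (-10)·6·(2·2-6)/8² = 15/8 kN·m
Load 4 — applied couple M₀=2 kN·m at a=24/5 m (b=L-a=16/5):
  R_A = 6M₀ab/L³ = 6·2·(24/5)·(16/5)/8³ = 9/25 kN
  M_A = M₀b(2a-b)/L² = 2·(16/5)·(2·(24/5)-(16/5))/8² = 16/25 kN·m
  R_B = -6M₀ab/L³ = -6·2·(24/5)·(16/5)/8³ = -9/25 kN
  M_B = M₀a(2b-a)/L² = 2·(24/5)·(2·(16/5)-(24/5))/8² = 6/25 kN·m
Superposition: R_A = 5463/800 kN, M_A = 1603/200 kN·m, R_B = 937/800 kN, M_B = 123/200 kN·m

R_A = 5463/800 kN, M_A = 1603/200 kN·m, R_B = 937/800 kN, M_B = 123/200 kN·m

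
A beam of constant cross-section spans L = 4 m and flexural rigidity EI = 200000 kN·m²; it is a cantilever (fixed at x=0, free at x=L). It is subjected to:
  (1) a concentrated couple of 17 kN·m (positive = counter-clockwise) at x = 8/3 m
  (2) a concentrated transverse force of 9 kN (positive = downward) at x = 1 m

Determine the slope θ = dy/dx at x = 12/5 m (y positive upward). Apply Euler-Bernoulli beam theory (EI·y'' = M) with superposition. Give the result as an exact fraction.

θ(12/5) = 363/2000000 rad

Load 1 — applied couple M₀=17 kN·m at a=8/3 m (b=L-a=4/3):
  θ_1 = M₀x/EI  [x≤a] = 17·(12/5)/200000 = 51/250000 rad
Load 2 — point force P=9 kN at a=1 m (b=L-a=3):
  θ_2 = -Pa²/(2EI)  [x>a] = -9·1²/(2·200000) = -9/400000 rad
Superposition: θ = Σ θ_i = 363/2000000 rad ≈ 0.000181 rad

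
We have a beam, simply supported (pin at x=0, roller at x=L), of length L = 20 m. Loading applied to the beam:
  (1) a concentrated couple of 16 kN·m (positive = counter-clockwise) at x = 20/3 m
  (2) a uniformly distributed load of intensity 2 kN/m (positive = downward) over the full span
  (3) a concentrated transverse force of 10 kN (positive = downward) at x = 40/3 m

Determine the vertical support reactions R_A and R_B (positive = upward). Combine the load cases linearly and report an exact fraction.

Load 1 — applied couple M₀=16 kN·m at a=20/3 m (b=L-a=40/3):
  R_A = M₀/L = 16/20 = 4/5 kN
  R_B = -M₀/L = -16/20 = -4/5 kN
Load 2 — uniform load w=2 kN/m over full span:
  R_A = wL/2 = 2·20/2 = 20 kN
  R_B = wL/2 = 2·20/2 = 20 kN
Load 3 — point force P=10 kN at a=40/3 m (b=L-a=20/3):
  R_A = Pb/L = 10·(20/3)/20 = 10/3 kN
  R_B = Pa/L = 10·(40/3)/20 = 20/3 kN
Superposition: R_A = 362/15 kN, R_B = 388/15 kN

R_A = 362/15 kN, R_B = 388/15 kN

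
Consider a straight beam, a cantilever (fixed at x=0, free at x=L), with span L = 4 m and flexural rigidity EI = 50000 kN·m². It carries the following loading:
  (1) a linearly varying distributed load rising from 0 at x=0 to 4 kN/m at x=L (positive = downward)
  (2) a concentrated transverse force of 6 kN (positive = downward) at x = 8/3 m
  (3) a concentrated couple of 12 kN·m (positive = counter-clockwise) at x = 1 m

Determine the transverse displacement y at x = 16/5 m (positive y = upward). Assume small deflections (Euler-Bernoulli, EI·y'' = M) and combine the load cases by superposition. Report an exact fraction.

Load 1 — triangular load w₀=4 kN/m (0→w₀ over full span):
  y_1 = (w₀Lx³/12-w₀L²x²/6-w₀x⁵/(120L))/EI = (4·4·(16/5)³/12-4·4²·(16/5)²/6-4·(16/5)⁵/(120·4))/50000 = -200192/146484375 m
Load 2 — point force P=6 kN at a=8/3 m (b=L-a=4/3):
  y_2 = -Pa²(3x-a)/(6EI)  [x>a] = -6·(8/3)²·(3·(16/5)-(8/3))/(6·50000) = -416/421875 m
Load 3 — applied couple M₀=12 kN·m at a=1 m (b=L-a=3):
  y_3 = M₀a(2x-a)/(2EI)  [x>a] = 12·1·(2·(16/5)-1)/(2·50000) = 81/125000 m
Superposition: y = Σ y_i = -17979449/10546875000 m ≈ -0.001705 m

y(16/5) = -17979449/10546875000 m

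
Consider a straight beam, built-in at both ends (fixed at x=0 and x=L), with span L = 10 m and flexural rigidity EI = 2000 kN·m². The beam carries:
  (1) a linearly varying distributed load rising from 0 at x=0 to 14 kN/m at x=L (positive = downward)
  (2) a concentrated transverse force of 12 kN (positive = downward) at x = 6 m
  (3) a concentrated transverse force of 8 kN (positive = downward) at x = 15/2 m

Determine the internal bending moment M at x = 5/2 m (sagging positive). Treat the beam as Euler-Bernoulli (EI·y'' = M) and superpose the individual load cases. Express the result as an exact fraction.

Load 1 — triangular load w₀=14 kN/m (0→w₀ over full span):
  M_1 = 3w₀Lx/20 - w₀L²/30 - w₀x³/(6L) = 3·14·10·(5/2)/20 - 14·10²/30 - 14·(5/2)³/(6·10) = 35/16 kN·m
Load 2 — point force P=12 kN at a=6 m (b=L-a=4):
  M_2 = Pb²(3a+b)x/L³ - Pab²/L²  [x≤a] = 12·4²·(3·6+4)·(5/2)/10³ - 12·6·4²/10² = -24/25 kN·m
Load 3 — point force P=8 kN at a=15/2 m (b=L-a=5/2):
  M_3 = Pb²(3a+b)x/L³ - Pab²/L²  [x≤a] = 8·(5/2)²·(3·(15/2)+(5/2))·(5/2)/10³ - 8·(15/2)·(5/2)²/10² = -5/8 kN·m
Superposition: M = Σ M_i = 241/400 kN·m ≈ 0.602500 kN·m

M(5/2) = 241/400 kN·m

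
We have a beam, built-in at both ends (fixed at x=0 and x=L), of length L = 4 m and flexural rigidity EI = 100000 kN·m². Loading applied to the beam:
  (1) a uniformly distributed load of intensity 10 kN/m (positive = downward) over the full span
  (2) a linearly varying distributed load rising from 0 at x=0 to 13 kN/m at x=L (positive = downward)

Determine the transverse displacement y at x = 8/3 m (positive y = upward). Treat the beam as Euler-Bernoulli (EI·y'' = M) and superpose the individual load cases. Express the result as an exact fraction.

y(8/3) = -1016/11390625 m

Load 1 — uniform load w=10 kN/m over full span:
  y_1 = -wx²(L-x)²/(24EI) = -10·(8/3)²·(4-(8/3))²/(24·100000) = -8/151875 m
Load 2 — triangular load w₀=13 kN/m (0→w₀ over full span):
  y_2 = -w₀x²(L-x)²(x+2L)/(120LEI) = -13·(8/3)²·(4-(8/3))²·((8/3)+2·4)/(120·4·100000) = -416/11390625 m
Superposition: y = Σ y_i = -1016/11390625 m ≈ -0.000089 m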